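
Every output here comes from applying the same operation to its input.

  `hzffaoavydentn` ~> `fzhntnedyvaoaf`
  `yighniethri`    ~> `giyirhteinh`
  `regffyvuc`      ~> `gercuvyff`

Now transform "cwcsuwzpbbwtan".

Rule — reverse the string, then move the last 3 characters to the front (rotate right by 3).
Applying that to "cwcsuwzpbbwtan" gives "cwcnatwbbpzwus".

cwcnatwbbpzwus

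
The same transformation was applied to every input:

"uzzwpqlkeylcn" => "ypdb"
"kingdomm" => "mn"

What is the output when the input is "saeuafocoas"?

den

Rule — keep one character in every 3, starting at position 3 (positions 3rd, 6th, 9th, ...), then shift every letter 1 place backward in the alphabet (wrapping around).
Working it through for "saeuafocoas": intermediate "efo", final "den".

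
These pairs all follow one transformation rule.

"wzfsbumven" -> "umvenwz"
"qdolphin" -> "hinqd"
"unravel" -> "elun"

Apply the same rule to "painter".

The transformation: move the first 2 characters to the end (rotate left by 2), then delete the first 3 characters.
Applying both steps to "painter": "interpa", then "erpa".

erpa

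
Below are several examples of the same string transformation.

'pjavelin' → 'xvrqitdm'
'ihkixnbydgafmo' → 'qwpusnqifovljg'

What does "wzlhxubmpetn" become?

The transformation: shift every letter 8 places forward in the alphabet (wrapping around), then take characters alternately from the front and the back (1st, last, 2nd, 2nd-last, ...).
"wzlhxubmpetn" → "evhbtmpxfucj".

evhbtmpxfucj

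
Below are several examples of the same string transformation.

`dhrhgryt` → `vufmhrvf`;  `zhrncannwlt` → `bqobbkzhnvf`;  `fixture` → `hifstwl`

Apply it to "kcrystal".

Looking at the pairs, the operation is to move the first 3 characters to the end (rotate left by 3), then shift every letter 12 places backward in the alphabet (wrapping around).
"kcrystal" → "ystalkcr" → "mghozyqf".
(Check on "fixture": → "turefix" → "hifstwl" ✓)

mghozyqf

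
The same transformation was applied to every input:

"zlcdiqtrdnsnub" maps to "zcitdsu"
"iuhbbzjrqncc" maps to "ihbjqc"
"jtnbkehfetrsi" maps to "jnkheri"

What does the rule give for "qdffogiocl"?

Each output is the input with this applied: keep every other character starting from the first (positions 1st, 3rd, 5th, ...).
"qdffogiocl" → "qfoic".

qfoic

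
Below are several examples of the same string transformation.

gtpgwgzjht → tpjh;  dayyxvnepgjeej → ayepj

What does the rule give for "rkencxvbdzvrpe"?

kebde

The rule is to swap each adjacent pair of characters (1↔2, 3↔4, ...), then keep one character in every 3, starting at position 1 (positions 1st, 4th, 7th, ...).
On "rkencxvbdzvrpe": the first step gives "krnexcbvzdrvep", and the second then gives "kebde".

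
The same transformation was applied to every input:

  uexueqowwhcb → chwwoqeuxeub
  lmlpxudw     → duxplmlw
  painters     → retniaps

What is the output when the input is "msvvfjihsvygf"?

gyvshijfvvsmf

Each output is the input with this applied: move the last character to the front, then reverse the string.
"msvvfjihsvygf" → "fmsvvfjihsvyg" → "gyvshijfvvsmf".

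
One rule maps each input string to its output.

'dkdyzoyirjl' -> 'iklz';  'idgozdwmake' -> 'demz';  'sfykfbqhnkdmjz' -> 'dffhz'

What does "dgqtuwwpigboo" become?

bgpu

Rule — keep one character in every 3, starting at position 2 (positions 2nd, 5th, 8th, ...), then sort the characters into alphabetical order.
On "dgqtuwwpigboo": the first step gives "gupb", and the second then gives "bgpu".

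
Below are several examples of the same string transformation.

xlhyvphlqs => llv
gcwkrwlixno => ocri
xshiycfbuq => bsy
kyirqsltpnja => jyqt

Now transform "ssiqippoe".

osi

What's happening: keep one character in every 3, starting at position 2 (positions 2nd, 5th, 8th, ...), then move the last character to the front.
"ssiqippoe" → "sio" → "osi".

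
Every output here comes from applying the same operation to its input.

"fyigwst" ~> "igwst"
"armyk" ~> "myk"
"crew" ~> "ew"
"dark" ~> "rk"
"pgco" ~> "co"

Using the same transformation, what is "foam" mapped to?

Each output is the input with this applied: delete the first 2 characters.
So "foam" becomes "am".

am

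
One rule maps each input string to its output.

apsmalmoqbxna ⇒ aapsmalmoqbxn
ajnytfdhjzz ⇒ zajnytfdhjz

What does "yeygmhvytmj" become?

jyeygmhvytm

The pattern: move the last character to the front.
For "yeygmhvytmj" the result is "jyeygmhvytm".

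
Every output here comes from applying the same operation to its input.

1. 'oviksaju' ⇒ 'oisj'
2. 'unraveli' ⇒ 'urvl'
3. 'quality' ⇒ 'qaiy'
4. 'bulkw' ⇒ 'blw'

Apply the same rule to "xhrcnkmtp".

What's happening: keep every other character starting from the first (positions 1st, 3rd, 5th, ...).
Applying that to "xhrcnkmtp" gives "xrnmp".

xrnmp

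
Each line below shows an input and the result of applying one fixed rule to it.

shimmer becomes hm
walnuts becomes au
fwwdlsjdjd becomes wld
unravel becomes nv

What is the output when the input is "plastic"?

Rule — keep one character in every 3, starting at position 2 (positions 2nd, 5th, 8th, ...).
For "plastic" the result is "lt".

lt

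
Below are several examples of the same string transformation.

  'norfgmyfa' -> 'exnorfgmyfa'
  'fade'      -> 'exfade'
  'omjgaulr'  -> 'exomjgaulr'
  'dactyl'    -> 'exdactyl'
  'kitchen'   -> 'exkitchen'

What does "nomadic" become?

exnomadic

In each case the input is transformed by: prepend "ex".
Doing the same to "nomadic": "exnomadic".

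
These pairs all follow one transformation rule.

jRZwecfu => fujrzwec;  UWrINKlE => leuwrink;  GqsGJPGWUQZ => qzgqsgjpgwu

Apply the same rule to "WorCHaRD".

Each output is the input with this applied: move the last 2 characters to the front (rotate right by 2), then convert every letter to lowercase.
"WorCHaRD" → "RDWorCHa" → "rdworcha".

rdworcha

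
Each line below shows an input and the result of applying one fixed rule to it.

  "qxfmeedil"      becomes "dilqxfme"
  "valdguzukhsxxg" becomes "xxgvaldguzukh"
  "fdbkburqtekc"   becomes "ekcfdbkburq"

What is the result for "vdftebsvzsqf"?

The transformation: move the last 3 characters to the front (rotate right by 3), then delete the last character.
Starting from "vdftebsvzsqf": after the first operation, "sqfvdftebsvz"; after the second, "sqfvdftebsv".

sqfvdftebsv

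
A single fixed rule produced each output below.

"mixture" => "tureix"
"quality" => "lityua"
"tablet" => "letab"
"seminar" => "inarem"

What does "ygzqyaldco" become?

qyaldcogz

The pattern: delete the first character, then move the first 2 characters to the end (rotate left by 2).
"ygzqyaldco" → "gzqyaldco" → "qyaldcogz".
(Check on "quality": → "uality" → "lityua" ✓)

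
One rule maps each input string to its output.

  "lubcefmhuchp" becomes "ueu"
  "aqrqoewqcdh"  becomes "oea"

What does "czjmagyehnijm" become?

aei

The rule is to swap the first and last characters, then keep only the vowels.
So "czjmagyehnijm" becomes "aei".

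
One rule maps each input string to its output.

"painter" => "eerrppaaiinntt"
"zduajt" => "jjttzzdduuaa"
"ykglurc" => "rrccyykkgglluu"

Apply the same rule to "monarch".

Rule — move the last 2 characters to the front (rotate right by 2), then double every character.
Applying both steps to "monarch": "chmonar", then "cchhmmoonnaarr".

cchhmmoonnaarr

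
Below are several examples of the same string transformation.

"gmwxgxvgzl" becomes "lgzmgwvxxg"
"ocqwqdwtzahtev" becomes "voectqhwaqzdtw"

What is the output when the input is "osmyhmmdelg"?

Each output is the input with this applied: take characters alternately from the front and the back (1st, last, 2nd, 2nd-last, ...), then swap each adjacent pair of characters (1↔2, 3↔4, ...).
Working it through for "osmyhmmdelg": intermediate "ogslmeydhmm", final "golsemdymhm".

golsemdymhm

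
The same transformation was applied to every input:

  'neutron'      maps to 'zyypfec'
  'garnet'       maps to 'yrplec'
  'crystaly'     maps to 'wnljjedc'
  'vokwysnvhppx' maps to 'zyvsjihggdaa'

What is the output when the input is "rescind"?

ytpondc

The transformation: shift every letter 11 places forward in the alphabet (wrapping around), then sort the characters into reverse alphabetical order.
Starting from "rescind": after the first operation, "cpdntyo"; after the second, "ytpondc".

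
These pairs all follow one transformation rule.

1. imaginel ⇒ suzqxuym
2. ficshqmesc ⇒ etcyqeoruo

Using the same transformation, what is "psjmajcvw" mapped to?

Rule — shift every letter 12 places forward in the alphabet (wrapping around), then move the first 3 characters to the end (rotate left by 3).
"psjmajcvw" → "bevymvohi" → "ymvohibev".

ymvohibev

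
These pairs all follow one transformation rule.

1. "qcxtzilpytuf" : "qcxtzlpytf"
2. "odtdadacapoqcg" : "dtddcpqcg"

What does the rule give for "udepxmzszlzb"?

Rule — remove every vowel.
"udepxmzszlzb" → "dpxmzszlzb".

dpxmzszlzb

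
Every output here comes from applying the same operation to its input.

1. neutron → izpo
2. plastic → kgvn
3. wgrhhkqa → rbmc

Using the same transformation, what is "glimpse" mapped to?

bgdh

What's happening: shift every letter 5 places backward in the alphabet (wrapping around), then keep only the first 4 characters.
Applying both steps to "glimpse": "bgdhknz", then "bgdh".
(Check on "wgrhhkqa": → "rbmccflv" → "rbmc" ✓)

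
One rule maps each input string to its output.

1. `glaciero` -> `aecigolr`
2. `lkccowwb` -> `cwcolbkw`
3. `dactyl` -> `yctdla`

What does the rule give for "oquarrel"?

The rule is to take characters alternately from the front and the back (1st, last, 2nd, 2nd-last, ...), then swap the front and back halves of the string.
Starting from "oquarrel": after the first operation, "olqeurar"; after the second, "urarolqe".

urarolqe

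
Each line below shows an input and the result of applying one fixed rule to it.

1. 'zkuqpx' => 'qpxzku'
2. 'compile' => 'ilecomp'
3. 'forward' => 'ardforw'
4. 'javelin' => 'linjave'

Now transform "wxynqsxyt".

xytwxynqs

The rule is to move the last 3 characters to the front (rotate right by 3).
So "wxynqsxyt" becomes "xytwxynqs".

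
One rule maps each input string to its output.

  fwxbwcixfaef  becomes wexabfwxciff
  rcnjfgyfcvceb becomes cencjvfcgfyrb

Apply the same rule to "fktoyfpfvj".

What's happening: take characters alternately from the front and the back (1st, last, 2nd, 2nd-last, ...), then move the first 2 characters to the end (rotate left by 2).
Starting from "fktoyfpfvj": after the first operation, "fjkvtfopyf"; after the second, "kvtfopyffj".

kvtfopyffj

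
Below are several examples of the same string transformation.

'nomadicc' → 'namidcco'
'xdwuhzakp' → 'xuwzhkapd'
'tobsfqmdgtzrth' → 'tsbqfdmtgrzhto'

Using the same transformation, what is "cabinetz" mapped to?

Each output is the input with this applied: swap each adjacent pair of characters (1↔2, 3↔4, ...), then move the first character to the end.
"cabinetz" → "acibenzt" → "cibenzta".

cibenzta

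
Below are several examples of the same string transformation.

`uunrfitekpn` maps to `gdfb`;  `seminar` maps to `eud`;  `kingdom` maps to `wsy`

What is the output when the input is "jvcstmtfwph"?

vefb

Looking at the pairs, the operation is to keep one character in every 3, starting at position 1 (positions 1st, 4th, 7th, ...), then shift every letter 12 places forward in the alphabet (wrapping around).
"jvcstmtfwph" → "jstp" → "vefb".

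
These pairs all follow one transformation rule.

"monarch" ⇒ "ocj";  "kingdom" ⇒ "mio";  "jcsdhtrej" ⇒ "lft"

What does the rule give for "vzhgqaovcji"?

xiql

What's happening: keep one character in every 3, starting at position 1 (positions 1st, 4th, 7th, ...), then shift every letter 2 places forward in the alphabet (wrapping around).
On "vzhgqaovcji": the first step gives "vgoj", and the second then gives "xiql".
(Check on "kingdom": → "kgm" → "mio" ✓)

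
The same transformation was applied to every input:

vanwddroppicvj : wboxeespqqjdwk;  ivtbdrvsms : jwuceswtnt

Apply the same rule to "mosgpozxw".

npthqpayx

Looking at the pairs, the operation is to shift every letter 1 place forward in the alphabet (wrapping around).
For "mosgpozxw" the result is "npthqpayx".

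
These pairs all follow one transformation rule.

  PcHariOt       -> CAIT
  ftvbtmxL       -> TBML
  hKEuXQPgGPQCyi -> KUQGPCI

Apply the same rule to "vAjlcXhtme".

ALXTE

The transformation: keep every other character starting from the second (positions 2nd, 4th, 6th, ...), then convert every letter to uppercase.
For "vAjlcXhtme" the result is "ALXTE".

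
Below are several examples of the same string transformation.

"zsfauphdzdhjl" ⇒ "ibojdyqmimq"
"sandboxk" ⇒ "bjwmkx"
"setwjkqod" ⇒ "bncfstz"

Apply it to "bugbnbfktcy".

kdpkwkotc

Looking at the pairs, the operation is to delete the last 2 characters, then shift every letter 9 places forward in the alphabet (wrapping around).
Starting from "bugbnbfktcy": after the first operation, "bugbnbfkt"; after the second, "kdpkwkotc".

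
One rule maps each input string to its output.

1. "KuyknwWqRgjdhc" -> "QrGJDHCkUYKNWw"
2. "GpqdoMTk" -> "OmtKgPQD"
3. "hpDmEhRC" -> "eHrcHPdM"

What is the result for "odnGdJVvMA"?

The pattern: swap the front and back halves of the string, then flip the case of every letter.
Applying that to "odnGdJVvMA" gives "jvVmaODNgD".

jvVmaODNgD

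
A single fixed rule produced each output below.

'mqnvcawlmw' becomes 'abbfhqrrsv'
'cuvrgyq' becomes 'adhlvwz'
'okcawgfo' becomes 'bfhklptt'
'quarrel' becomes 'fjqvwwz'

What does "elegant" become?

fjjlqsy

Rule — shift every letter 5 places forward in the alphabet (wrapping around), then sort the characters into alphabetical order.
"elegant" → "jqjlfsy" → "fjjlqsy".
(Check on "quarrel": → "vzfwwjq" → "fjqvwwz" ✓)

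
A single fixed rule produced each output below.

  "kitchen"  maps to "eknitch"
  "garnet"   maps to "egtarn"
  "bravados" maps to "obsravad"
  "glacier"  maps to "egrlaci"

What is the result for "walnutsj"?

The pattern: swap the first and last characters, then move the last 2 characters to the front (rotate right by 2).
Starting from "walnutsj": after the first operation, "jalnutsw"; after the second, "swjalnut".

swjalnut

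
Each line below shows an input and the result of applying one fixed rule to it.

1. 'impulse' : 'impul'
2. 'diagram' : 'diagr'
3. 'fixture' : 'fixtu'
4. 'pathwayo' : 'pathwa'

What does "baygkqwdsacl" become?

baygkqwdsa

Looking at the pairs, the operation is to delete the last 2 characters.
For "baygkqwdsacl" the result is "baygkqwdsa".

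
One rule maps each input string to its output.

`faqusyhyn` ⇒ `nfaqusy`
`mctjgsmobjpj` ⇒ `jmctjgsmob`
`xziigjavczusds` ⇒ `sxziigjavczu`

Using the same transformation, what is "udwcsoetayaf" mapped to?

fudwcsoeta

The rule is to move the last 3 characters to the front (rotate right by 3), then delete the first 2 characters.
Starting from "udwcsoetayaf": after the first operation, "yafudwcsoeta"; after the second, "fudwcsoeta".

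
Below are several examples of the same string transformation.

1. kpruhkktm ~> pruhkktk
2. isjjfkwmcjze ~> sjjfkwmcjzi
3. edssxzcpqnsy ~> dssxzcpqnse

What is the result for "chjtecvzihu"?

What's happening: delete the last character, then move the first character to the end.
Starting from "chjtecvzihu": after the first operation, "chjtecvzih"; after the second, "hjtecvzihc".
(Check on "isjjfkwmcjze": → "isjjfkwmcjz" → "sjjfkwmcjzi" ✓)

hjtecvzihc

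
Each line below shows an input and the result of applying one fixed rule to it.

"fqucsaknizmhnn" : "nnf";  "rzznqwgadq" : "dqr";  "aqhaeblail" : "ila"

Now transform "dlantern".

The transformation: move the first character to the end, then keep only the last 3 characters.
Doing the same to "dlantern": "rnd".

rnd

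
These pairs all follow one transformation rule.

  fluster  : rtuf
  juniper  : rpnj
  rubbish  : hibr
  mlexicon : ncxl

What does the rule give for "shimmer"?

The transformation: reverse the string, then keep every other character starting from the first (positions 1st, 3rd, 5th, ...).
Working it through for "shimmer": intermediate "remmihs", final "rmis".

rmis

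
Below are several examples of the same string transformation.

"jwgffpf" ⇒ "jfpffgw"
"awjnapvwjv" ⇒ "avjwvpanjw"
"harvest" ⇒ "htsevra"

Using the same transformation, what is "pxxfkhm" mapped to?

The rule is to move the first character to the end, then reverse the string.
For "pxxfkhm", step one produces "xxfkhmp"; step two turns that into "pmhkfxx".
(Check on "jwgffpf": → "wgffpfj" → "jfpffgw" ✓)

pmhkfxx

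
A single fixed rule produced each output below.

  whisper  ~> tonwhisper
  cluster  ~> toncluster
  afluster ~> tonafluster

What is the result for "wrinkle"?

tonwrinkle

The pattern: prepend "ton".
"wrinkle" → "tonwrinkle".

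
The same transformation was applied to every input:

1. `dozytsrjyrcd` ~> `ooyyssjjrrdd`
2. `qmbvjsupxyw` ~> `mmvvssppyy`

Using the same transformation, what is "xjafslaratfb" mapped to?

jjffllrrttbb

Rule — keep every other character starting from the second (positions 2nd, 4th, 6th, ...), then double every character.
For "xjafslaratfb", step one produces "jflrtb"; step two turns that into "jjffllrrttbb".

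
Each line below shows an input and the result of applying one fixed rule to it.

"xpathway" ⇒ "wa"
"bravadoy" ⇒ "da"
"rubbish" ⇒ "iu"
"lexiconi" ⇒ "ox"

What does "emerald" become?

am

The pattern: reverse the string, then keep one character in every 3, starting at position 3 (positions 3rd, 6th, 9th, ...).
Working it through for "emerald": intermediate "dlareme", final "am".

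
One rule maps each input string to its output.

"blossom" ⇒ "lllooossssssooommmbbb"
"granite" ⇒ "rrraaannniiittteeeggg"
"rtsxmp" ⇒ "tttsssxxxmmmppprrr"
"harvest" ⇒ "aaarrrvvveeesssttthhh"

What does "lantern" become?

aaannnttteeerrrnnnlll

In each case the input is transformed by: repeat every character 3 times, then move the first 3 characters to the end (rotate left by 3).
On "lantern": the first step gives "lllaaannnttteeerrrnnn", and the second then gives "aaannnttteeerrrnnnlll".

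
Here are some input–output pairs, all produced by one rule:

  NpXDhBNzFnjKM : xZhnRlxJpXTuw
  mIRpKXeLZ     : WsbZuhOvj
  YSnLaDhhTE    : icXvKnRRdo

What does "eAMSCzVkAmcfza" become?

Rule — flip the case of every letter, then shift every letter 10 places forward in the alphabet (wrapping around).
Applying both steps to "eAMSCzVkAmcfza": "EamscZvKaMCFZA", then "OkwcmJfUkWMPJK".
(Check on "YSnLaDhhTE": → "ysNlAdHHte" → "icXvKnRRdo" ✓)

OkwcmJfUkWMPJK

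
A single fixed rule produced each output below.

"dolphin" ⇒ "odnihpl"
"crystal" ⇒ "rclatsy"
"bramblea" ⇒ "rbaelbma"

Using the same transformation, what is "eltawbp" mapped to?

lepbwat

Each output is the input with this applied: move the first 2 characters to the end (rotate left by 2), then reverse the string.
Starting from "eltawbp": after the first operation, "tawbpel"; after the second, "lepbwat".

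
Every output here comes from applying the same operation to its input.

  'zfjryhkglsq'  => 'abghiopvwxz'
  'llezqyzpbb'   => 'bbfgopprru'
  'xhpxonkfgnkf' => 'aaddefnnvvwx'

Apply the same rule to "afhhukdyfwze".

In each case the input is transformed by: shift every letter 10 places backward in the alphabet (wrapping around), then sort the characters into alphabetical order.
On "afhhukdyfwze" that produces "akmopqtuvvxx".

akmopqtuvvxx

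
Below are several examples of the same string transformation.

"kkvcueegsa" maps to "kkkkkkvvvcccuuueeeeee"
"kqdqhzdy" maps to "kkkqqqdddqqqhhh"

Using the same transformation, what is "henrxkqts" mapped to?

In each case the input is transformed by: delete the last 3 characters, then repeat every character 3 times.
On "henrxkqts": the first step gives "henrxk", and the second then gives "hhheeennnrrrxxxkkk".

hhheeennnrrrxxxkkk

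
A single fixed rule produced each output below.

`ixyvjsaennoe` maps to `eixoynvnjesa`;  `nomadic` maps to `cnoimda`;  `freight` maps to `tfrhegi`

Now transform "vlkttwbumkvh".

What's happening: swap the first and last characters, then take characters alternately from the front and the back (1st, last, 2nd, 2nd-last, ...).
Working it through for "vlkttwbumkvh": intermediate "hlkttwbumkvv", final "hvlvkktmtuwb".

hvlvkktmtuwb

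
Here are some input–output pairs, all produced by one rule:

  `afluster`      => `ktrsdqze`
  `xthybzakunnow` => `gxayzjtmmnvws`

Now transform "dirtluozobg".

qsktnynafch

Each output is the input with this applied: move the first 2 characters to the end (rotate left by 2), then shift every letter 1 place backward in the alphabet (wrapping around).
For "dirtluozobg", step one produces "rtluozobgdi"; step two turns that into "qsktnynafch".
(Check on "xthybzakunnow": → "hybzakunnowxt" → "gxayzjtmmnvws" ✓)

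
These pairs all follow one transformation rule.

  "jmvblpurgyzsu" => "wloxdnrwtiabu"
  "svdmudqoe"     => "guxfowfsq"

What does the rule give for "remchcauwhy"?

atgoejecwyj

Rule — move the last character to the front, then shift every letter 2 places forward in the alphabet (wrapping around).
Applying both steps to "remchcauwhy": "yremchcauwh", then "atgoejecwyj".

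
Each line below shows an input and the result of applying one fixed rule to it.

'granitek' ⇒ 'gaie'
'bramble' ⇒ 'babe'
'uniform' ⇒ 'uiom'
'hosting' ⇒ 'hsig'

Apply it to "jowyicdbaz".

Looking at the pairs, the operation is to keep every other character starting from the first (positions 1st, 3rd, 5th, ...).
Doing the same to "jowyicdbaz": "jwida".

jwida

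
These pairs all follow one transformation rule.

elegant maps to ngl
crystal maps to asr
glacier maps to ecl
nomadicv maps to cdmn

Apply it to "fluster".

esl

Each output is the input with this applied: reverse the string, then keep every other character starting from the second (positions 2nd, 4th, 6th, ...).
On "fluster": the first step gives "retsulf", and the second then gives "esl".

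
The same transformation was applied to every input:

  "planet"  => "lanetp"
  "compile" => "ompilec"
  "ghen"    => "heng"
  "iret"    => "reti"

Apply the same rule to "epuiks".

In each case the input is transformed by: move the first character to the end.
Doing the same to "epuiks": "puikse".

puikse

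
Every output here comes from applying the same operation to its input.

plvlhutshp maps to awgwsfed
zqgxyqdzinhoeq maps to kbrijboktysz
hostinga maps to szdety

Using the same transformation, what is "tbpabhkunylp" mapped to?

emalmsvfyj

What's happening: shift every letter 11 places forward in the alphabet (wrapping around), then delete the last 2 characters.
"tbpabhkunylp" → "emalmsvfyjwa" → "emalmsvfyj".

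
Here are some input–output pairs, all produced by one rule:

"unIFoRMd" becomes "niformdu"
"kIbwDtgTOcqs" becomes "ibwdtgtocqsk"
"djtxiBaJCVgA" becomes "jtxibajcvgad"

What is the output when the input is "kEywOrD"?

eywordk

In each case the input is transformed by: move the first character to the end, then convert every letter to lowercase.
Working it through for "kEywOrD": intermediate "EywOrDk", final "eywordk".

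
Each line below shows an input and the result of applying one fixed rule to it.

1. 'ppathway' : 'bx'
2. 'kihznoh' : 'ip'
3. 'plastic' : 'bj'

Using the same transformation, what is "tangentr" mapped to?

oo

In each case the input is transformed by: shift every letter 1 place forward in the alphabet (wrapping around), then keep one character in every 3, starting at position 3 (positions 3rd, 6th, 9th, ...).
Starting from "tangentr": after the first operation, "ubohfous"; after the second, "oo".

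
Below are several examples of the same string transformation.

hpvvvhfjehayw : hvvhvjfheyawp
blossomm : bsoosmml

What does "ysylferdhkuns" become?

ylyefdrkhnuss

Rule — swap each adjacent pair of characters (1↔2, 3↔4, ...), then move the first character to the end.
For "ysylferdhkuns", step one produces "sylyefdrkhnus"; step two turns that into "ylyefdrkhnuss".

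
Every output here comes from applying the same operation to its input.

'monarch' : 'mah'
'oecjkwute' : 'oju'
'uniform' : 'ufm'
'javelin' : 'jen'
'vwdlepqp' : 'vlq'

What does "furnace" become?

fne

In each case the input is transformed by: keep one character in every 3, starting at position 1 (positions 1st, 4th, 7th, ...).
So "furnace" becomes "fne".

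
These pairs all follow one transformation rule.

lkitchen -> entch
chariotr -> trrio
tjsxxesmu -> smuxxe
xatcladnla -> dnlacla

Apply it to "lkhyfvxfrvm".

xfrvmyfv

The pattern: delete the first 3 characters, then move the first 3 characters to the end (rotate left by 3).
Working it through for "lkhyfvxfrvm": intermediate "yfvxfrvm", final "xfrvmyfv".
(Check on "chariotr": → "riotr" → "trrio" ✓)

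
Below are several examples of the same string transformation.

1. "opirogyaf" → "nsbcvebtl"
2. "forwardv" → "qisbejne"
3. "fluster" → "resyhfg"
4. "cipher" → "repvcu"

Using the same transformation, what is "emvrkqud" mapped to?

The transformation: shift every letter 13 places forward in the alphabet (wrapping around) — i.e. ROT13, then move the last 2 characters to the front (rotate right by 2).
For "emvrkqud", step one produces "rziexdhq"; step two turns that into "hqrziexd".

hqrziexd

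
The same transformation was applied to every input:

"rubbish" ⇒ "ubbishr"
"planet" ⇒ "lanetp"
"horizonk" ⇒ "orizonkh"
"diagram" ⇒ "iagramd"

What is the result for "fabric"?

abricf

Rule — move the first character to the end.
Doing the same to "fabric": "abricf".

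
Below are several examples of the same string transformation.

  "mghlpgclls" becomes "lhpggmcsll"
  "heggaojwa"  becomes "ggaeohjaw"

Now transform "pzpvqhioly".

vpqzhpiyol

The transformation: move the first 3 characters to the end (rotate left by 3), then take characters alternately from the front and the back (1st, last, 2nd, 2nd-last, ...).
Applying both steps to "pzpvqhioly": "vqhiolypzp", then "vpqzhpiyol".
(Check on "mghlpgclls": → "lpgcllsmgh" → "lhpggmcsll" ✓)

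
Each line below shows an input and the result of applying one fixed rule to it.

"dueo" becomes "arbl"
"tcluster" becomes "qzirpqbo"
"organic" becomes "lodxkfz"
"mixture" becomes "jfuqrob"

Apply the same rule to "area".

xobx

In each case the input is transformed by: shift every letter 3 places backward in the alphabet (wrapping around).
"area" → "xobx".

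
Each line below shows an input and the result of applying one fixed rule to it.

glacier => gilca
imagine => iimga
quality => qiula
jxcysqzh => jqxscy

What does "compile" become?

ciopm

Rule — delete the last 2 characters, then take characters alternately from the front and the back (1st, last, 2nd, 2nd-last, ...).
"compile" → "compi" → "ciopm".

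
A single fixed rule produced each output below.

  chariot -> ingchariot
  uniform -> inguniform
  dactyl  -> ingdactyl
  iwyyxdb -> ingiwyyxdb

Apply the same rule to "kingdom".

Looking at the pairs, the operation is to prepend "ing".
"kingdom" → "ingkingdom".

ingkingdom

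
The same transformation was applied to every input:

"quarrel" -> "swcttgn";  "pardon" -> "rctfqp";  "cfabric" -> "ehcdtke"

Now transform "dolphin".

The rule is to shift every letter 2 places forward in the alphabet (wrapping around).
For "dolphin" the result is "fqnrjkp".

fqnrjkp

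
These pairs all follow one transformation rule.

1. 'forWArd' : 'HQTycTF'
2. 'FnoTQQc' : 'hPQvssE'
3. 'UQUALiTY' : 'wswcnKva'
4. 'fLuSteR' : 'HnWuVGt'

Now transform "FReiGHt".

htGKijV

Rule — flip the case of every letter, then shift every letter 2 places forward in the alphabet (wrapping around).
Working it through for "FReiGHt": intermediate "frEIghT", final "htGKijV".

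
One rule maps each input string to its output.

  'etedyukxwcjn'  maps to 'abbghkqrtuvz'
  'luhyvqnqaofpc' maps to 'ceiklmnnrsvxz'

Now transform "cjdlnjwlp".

The rule is to shift every letter 3 places backward in the alphabet (wrapping around), then sort the characters into alphabetical order.
Working it through for "cjdlnjwlp": intermediate "zgaikgtim", final "aggiikmtz".

aggiikmtz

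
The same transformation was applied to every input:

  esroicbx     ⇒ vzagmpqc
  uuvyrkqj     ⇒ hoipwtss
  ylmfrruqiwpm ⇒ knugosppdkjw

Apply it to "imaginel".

Rule — shift every letter 2 places backward in the alphabet (wrapping around), then reverse the string.
For "imaginel", step one produces "gkyeglcj"; step two turns that into "jclgeykg".
(Check on "ylmfrruqiwpm": → "wjkdppsogunk" → "knugosppdkjw" ✓)

jclgeykg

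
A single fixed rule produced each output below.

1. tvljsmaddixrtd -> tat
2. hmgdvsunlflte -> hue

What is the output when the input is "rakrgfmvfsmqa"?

rma

Each output is the input with this applied: keep one character in every 3, starting at position 1 (positions 1st, 4th, 7th, ...), then keep every other character starting from the first (positions 1st, 3rd, 5th, ...).
Applying both steps to "rakrgfmvfsmqa": "rrmsa", then "rma".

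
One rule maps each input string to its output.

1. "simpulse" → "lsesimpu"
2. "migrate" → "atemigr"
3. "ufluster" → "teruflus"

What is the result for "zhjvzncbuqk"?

uqkzhjvzncb

In each case the input is transformed by: move the last 3 characters to the front (rotate right by 3).
So "zhjvzncbuqk" becomes "uqkzhjvzncb".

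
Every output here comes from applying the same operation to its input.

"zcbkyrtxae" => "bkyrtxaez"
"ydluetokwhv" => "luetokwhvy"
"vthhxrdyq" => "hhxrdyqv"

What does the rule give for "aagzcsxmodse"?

gzcsxmodsea

The rule is to move the first 2 characters to the end (rotate left by 2), then delete the last character.
Starting from "aagzcsxmodse": after the first operation, "gzcsxmodseaa"; after the second, "gzcsxmodsea".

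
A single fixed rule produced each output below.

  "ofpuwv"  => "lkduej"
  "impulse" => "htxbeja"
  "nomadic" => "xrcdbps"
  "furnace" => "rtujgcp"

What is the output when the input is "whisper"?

tglwxhe

Rule — move the last 2 characters to the front (rotate right by 2), then shift every letter 11 places backward in the alphabet (wrapping around).
On "whisper": the first step gives "erwhisp", and the second then gives "tglwxhe".
(Check on "furnace": → "cefurna" → "rtujgcp" ✓)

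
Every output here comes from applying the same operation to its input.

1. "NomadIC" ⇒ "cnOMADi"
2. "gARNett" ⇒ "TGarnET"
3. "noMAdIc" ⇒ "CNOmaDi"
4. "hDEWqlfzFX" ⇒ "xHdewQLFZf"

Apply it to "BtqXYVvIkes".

SbTQxyvViKE

Looking at the pairs, the operation is to move the last character to the front, then flip the case of every letter.
On "BtqXYVvIkes": the first step gives "sBtqXYVvIke", and the second then gives "SbTQxyvViKE".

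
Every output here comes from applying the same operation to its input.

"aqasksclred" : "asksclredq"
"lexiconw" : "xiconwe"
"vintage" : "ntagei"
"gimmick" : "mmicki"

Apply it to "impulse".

pulsem

The pattern: delete the first character, then move the first character to the end.
Applying both steps to "impulse": "mpulse", then "pulsem".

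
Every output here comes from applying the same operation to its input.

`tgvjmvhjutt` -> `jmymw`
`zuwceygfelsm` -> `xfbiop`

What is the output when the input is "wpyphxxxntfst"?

ssaawv

What's happening: keep every other character starting from the second (positions 2nd, 4th, 6th, ...), then shift every letter 3 places forward in the alphabet (wrapping around).
Working it through for "wpyphxxxntfst": intermediate "ppxxts", final "ssaawv".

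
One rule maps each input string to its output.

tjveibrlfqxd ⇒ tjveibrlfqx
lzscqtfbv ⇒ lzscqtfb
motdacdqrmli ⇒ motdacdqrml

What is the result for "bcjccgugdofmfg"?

bcjccgugdofmf

The rule is to delete the last character.
For "bcjccgugdofmfg" the result is "bcjccgugdofmf".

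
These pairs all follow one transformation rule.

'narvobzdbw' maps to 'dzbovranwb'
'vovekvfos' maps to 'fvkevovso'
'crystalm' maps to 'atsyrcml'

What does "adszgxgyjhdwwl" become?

wdhjygxgzsdalw

The pattern: reverse the string, then move the first 2 characters to the end (rotate left by 2).
"adszgxgyjhdwwl" → "lwwdhjygxgzsda" → "wdhjygxgzsdalw".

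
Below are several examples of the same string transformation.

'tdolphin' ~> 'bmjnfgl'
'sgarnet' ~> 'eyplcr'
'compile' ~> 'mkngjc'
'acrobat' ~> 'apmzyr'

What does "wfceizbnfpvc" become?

In each case the input is transformed by: delete the first character, then shift every letter 2 places backward in the alphabet (wrapping around).
On "wfceizbnfpvc" that produces "dacgxzldnta".

dacgxzldnta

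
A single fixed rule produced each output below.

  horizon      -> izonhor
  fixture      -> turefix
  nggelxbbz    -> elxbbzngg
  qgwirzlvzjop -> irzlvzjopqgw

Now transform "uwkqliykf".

qliykfuwk

Each output is the input with this applied: move the first 3 characters to the end (rotate left by 3).
So "uwkqliykf" becomes "qliykfuwk".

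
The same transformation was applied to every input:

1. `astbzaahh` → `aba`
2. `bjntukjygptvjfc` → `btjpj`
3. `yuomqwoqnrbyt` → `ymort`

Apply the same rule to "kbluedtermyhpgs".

What's happening: keep one character in every 3, starting at position 1 (positions 1st, 4th, 7th, ...).
So "kbluedtermyhpgs" becomes "kutmp".

kutmp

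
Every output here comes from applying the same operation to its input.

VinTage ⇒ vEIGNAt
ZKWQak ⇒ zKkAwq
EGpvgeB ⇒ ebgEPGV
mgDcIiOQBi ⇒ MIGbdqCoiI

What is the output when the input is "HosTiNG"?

hgOnSIt

The rule is to flip the case of every letter, then take characters alternately from the front and the back (1st, last, 2nd, 2nd-last, ...).
Doing the same to "HosTiNG": "hgOnSIt".
(Check on "VinTage": → "vINtAGE" → "vEIGNAt" ✓)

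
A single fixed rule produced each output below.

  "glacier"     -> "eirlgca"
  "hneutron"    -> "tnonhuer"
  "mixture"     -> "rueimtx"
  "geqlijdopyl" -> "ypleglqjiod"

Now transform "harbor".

rroahb

Looking at the pairs, the operation is to swap each adjacent pair of characters (1↔2, 3↔4, ...), then move the last 3 characters to the front (rotate right by 3).
Working it through for "harbor": intermediate "ahbrro", final "rroahb".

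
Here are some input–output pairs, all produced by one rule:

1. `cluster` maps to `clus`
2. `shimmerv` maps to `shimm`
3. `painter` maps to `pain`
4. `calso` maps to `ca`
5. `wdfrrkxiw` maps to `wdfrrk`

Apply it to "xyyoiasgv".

Looking at the pairs, the operation is to delete the last 3 characters.
For "xyyoiasgv" the result is "xyyoia".

xyyoia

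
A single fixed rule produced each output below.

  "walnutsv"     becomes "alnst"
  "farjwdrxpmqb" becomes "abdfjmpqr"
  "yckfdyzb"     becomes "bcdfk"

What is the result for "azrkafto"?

aafko

What's happening: sort the characters into alphabetical order, then delete the last 3 characters.
"azrkafto" → "aafkortz" → "aafko".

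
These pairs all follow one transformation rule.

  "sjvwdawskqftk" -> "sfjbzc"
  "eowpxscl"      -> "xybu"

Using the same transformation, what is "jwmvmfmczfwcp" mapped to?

feolol

The transformation: shift every letter 9 places forward in the alphabet (wrapping around), then keep every other character starting from the second (positions 2nd, 4th, 6th, ...).
"jwmvmfmczfwcp" → "sfvevovliofly" → "feolol".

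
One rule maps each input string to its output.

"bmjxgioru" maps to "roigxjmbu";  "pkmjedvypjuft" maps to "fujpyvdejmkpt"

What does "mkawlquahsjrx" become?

In each case the input is transformed by: move the last character to the front, then reverse the string.
Starting from "mkawlquahsjrx": after the first operation, "xmkawlquahsjr"; after the second, "rjshauqlwakmx".

rjshauqlwakmx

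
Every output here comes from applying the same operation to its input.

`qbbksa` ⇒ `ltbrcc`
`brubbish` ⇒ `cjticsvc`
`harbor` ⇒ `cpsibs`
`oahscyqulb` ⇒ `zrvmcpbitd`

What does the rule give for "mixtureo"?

The pattern: shift every letter 1 place forward in the alphabet (wrapping around), then swap the front and back halves of the string.
Applying both steps to "mixtureo": "njyuvsfp", then "vsfpnjyu".

vsfpnjyu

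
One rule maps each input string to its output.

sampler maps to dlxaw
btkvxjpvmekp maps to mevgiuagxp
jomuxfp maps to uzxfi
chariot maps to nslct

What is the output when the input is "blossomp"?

mwzddz

In each case the input is transformed by: delete the last 2 characters, then shift every letter 11 places forward in the alphabet (wrapping around).
On "blossomp": the first step gives "blosso", and the second then gives "mwzddz".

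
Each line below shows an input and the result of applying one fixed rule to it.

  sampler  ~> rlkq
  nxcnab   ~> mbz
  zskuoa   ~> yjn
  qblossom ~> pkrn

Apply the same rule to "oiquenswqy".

npdrp

Looking at the pairs, the operation is to keep every other character starting from the first (positions 1st, 3rd, 5th, ...), then shift every letter 1 place backward in the alphabet (wrapping around).
For "oiquenswqy" the result is "npdrp".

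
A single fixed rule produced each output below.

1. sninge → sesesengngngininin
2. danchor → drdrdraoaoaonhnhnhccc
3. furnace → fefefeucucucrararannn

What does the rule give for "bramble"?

Each output is the input with this applied: repeat every character 3 times, then take characters alternately from the front and the back (1st, last, 2nd, 2nd-last, ...).
Working it through for "bramble": intermediate "bbbrrraaammmbbbllleee", final "bebeberlrlrlabababmmm".

bebeberlrlrlabababmmm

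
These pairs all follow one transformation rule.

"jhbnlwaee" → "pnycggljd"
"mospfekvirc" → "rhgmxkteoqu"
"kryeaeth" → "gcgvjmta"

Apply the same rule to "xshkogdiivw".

mqifkkxyzuj

In each case the input is transformed by: shift every letter 2 places forward in the alphabet (wrapping around), then move the first 3 characters to the end (rotate left by 3).
For "xshkogdiivw", step one produces "zujmqifkkxy"; step two turns that into "mqifkkxyzuj".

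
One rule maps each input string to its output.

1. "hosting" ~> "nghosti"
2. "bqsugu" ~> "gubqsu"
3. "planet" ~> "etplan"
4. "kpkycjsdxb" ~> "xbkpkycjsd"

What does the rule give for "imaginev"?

Rule — move the last 2 characters to the front (rotate right by 2).
"imaginev" → "evimagin".

evimagin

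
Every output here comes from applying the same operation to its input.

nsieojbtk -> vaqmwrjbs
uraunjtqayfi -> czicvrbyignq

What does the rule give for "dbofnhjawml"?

ljwnvprieut

Each output is the input with this applied: shift every letter 8 places forward in the alphabet (wrapping around).
On "dbofnhjawml" that produces "ljwnvprieut".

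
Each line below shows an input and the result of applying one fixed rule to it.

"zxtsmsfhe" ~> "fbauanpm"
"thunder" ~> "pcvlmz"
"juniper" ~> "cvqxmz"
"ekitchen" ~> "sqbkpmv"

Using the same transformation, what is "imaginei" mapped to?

uioqvmq

What's happening: shift every letter 8 places forward in the alphabet (wrapping around), then delete the first character.
So "imaginei" becomes "uioqvmq".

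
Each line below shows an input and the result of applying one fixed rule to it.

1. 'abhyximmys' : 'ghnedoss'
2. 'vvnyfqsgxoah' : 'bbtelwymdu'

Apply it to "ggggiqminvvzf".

mmmmowsotbb

Rule — delete the last 2 characters, then shift every letter 6 places forward in the alphabet (wrapping around).
For "ggggiqminvvzf", step one produces "ggggiqminvv"; step two turns that into "mmmmowsotbb".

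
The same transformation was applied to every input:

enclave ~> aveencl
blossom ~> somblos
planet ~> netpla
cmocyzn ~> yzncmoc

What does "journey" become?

The rule is to move the last 3 characters to the front (rotate right by 3).
"journey" → "neyjour".

neyjour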